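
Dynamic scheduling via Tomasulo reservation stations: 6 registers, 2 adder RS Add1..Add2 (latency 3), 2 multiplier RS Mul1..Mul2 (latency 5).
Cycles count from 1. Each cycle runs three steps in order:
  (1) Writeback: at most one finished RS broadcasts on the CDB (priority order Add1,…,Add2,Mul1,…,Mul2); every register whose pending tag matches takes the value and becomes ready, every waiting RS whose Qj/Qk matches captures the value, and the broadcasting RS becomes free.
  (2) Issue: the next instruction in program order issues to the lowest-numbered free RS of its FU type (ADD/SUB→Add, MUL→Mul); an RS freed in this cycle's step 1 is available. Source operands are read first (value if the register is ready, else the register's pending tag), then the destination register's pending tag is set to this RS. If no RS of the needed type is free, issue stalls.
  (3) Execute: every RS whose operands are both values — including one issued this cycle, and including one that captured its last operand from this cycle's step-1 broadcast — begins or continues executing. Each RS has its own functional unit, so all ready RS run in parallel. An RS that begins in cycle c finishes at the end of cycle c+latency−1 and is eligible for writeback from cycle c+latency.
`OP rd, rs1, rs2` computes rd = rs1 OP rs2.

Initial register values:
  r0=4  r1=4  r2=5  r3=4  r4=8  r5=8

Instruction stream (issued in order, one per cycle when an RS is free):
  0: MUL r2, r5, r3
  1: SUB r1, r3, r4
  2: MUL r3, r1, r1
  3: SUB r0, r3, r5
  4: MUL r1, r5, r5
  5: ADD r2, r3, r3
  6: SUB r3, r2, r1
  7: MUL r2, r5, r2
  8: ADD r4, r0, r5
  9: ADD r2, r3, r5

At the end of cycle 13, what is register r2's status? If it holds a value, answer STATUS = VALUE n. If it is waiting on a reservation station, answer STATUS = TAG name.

c1: issue MUL r2<-Mul1 | r0:4,r1:4,r2:Mul1,r3:4,r4:8,r5:8
c2: issue SUB r1<-Add1 | r0:4,r1:Add1,r2:Mul1,r3:4,r4:8,r5:8
c3: issue MUL r3<-Mul2 | r0:4,r1:Add1,r2:Mul1,r3:Mul2,r4:8,r5:8
c4: issue SUB r0<-Add2 | r0:Add2,r1:Add1,r2:Mul1,r3:Mul2,r4:8,r5:8
c5: CDB Add1=-4; stall | r0:Add2,r1:-4,r2:Mul1,r3:Mul2,r4:8,r5:8
c6: CDB Mul1=32; issue MUL r1<-Mul1 | r0:Add2,r1:Mul1,r2:32,r3:Mul2,r4:8,r5:8
c7: issue ADD r2<-Add1 | r0:Add2,r1:Mul1,r2:Add1,r3:Mul2,r4:8,r5:8
c8: stall | r0:Add2,r1:Mul1,r2:Add1,r3:Mul2,r4:8,r5:8
c9: stall | r0:Add2,r1:Mul1,r2:Add1,r3:Mul2,r4:8,r5:8
c10: CDB Mul2=16; stall | r0:Add2,r1:Mul1,r2:Add1,r3:16,r4:8,r5:8
c11: CDB Mul1=64; stall | r0:Add2,r1:64,r2:Add1,r3:16,r4:8,r5:8
c12: stall | r0:Add2,r1:64,r2:Add1,r3:16,r4:8,r5:8
c13: CDB Add1=32; issue SUB r3<-Add1 | r0:Add2,r1:64,r2:32,r3:Add1,r4:8,r5:8

STATUS = VALUE 32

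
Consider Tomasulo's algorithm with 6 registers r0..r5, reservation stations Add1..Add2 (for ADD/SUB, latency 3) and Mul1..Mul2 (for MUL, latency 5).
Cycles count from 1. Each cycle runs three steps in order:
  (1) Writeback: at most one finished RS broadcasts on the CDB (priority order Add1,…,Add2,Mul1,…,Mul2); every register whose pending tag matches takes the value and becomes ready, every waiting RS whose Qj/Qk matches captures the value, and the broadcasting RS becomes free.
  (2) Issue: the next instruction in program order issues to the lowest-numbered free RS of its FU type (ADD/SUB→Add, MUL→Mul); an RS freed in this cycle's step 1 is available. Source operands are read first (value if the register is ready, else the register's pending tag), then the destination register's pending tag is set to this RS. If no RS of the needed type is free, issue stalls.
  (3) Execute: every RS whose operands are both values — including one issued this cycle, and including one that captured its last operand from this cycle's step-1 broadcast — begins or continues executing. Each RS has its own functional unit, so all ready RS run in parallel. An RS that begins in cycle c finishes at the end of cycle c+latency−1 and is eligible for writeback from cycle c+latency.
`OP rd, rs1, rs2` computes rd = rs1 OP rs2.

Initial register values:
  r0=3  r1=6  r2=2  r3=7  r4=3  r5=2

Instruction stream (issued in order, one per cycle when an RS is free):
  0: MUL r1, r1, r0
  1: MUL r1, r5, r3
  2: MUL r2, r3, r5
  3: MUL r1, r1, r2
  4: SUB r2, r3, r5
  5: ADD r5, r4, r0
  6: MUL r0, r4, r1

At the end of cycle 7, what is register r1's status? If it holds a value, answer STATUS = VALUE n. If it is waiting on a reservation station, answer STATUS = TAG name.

cycle 1: issue MUL r1<-Mul1 // r0:3,r1:Mul1,r2:2,r3:7,r4:3,r5:2
cycle 2: issue MUL r1<-Mul2 // r0:3,r1:Mul2,r2:2,r3:7,r4:3,r5:2
cycle 3: stall // r0:3,r1:Mul2,r2:2,r3:7,r4:3,r5:2
cycle 4: stall // r0:3,r1:Mul2,r2:2,r3:7,r4:3,r5:2
cycle 5: stall // r0:3,r1:Mul2,r2:2,r3:7,r4:3,r5:2
cycle 6: CDB Mul1=18; issue MUL r2<-Mul1 // r0:3,r1:Mul2,r2:Mul1,r3:7,r4:3,r5:2
cycle 7: CDB Mul2=14; issue MUL r1<-Mul2 // r0:3,r1:Mul2,r2:Mul1,r3:7,r4:3,r5:2

STATUS = TAG Mul2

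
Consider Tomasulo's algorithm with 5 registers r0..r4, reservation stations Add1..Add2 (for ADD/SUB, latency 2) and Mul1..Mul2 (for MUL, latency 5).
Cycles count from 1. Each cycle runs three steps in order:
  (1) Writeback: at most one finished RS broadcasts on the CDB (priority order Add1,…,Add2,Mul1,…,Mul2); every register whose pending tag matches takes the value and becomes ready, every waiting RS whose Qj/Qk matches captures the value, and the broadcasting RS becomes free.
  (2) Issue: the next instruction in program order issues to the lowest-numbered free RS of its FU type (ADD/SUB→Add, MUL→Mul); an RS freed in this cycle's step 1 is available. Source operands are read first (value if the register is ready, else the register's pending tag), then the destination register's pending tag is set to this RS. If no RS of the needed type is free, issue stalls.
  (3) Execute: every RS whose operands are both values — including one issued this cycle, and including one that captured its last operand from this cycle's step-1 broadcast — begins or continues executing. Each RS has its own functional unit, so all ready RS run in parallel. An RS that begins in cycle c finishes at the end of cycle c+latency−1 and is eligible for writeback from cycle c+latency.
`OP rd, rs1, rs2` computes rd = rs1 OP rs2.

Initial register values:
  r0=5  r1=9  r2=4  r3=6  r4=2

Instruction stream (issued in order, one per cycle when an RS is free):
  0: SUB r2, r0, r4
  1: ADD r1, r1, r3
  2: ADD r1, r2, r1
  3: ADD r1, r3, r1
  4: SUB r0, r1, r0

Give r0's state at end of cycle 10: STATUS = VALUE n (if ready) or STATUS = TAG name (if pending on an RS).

STATUS = VALUE 19

  c1: issue SUB r2<-Add1  regs: r0:5,r1:9,r2:Add1,r3:6,r4:2
  c2: issue ADD r1<-Add2  regs: r0:5,r1:Add2,r2:Add1,r3:6,r4:2
  c3: CDB Add1=3; issue ADD r1<-Add1  regs: r0:5,r1:Add1,r2:3,r3:6,r4:2
  c4: CDB Add2=15; issue ADD r1<-Add2  regs: r0:5,r1:Add2,r2:3,r3:6,r4:2
  c5: stall  regs: r0:5,r1:Add2,r2:3,r3:6,r4:2
  c6: CDB Add1=18; issue SUB r0<-Add1  regs: r0:Add1,r1:Add2,r2:3,r3:6,r4:2
  c7: -  regs: r0:Add1,r1:Add2,r2:3,r3:6,r4:2
  c8: CDB Add2=24  regs: r0:Add1,r1:24,r2:3,r3:6,r4:2
  c9: -  regs: r0:Add1,r1:24,r2:3,r3:6,r4:2
  c10: CDB Add1=19  regs: r0:19,r1:24,r2:3,r3:6,r4:2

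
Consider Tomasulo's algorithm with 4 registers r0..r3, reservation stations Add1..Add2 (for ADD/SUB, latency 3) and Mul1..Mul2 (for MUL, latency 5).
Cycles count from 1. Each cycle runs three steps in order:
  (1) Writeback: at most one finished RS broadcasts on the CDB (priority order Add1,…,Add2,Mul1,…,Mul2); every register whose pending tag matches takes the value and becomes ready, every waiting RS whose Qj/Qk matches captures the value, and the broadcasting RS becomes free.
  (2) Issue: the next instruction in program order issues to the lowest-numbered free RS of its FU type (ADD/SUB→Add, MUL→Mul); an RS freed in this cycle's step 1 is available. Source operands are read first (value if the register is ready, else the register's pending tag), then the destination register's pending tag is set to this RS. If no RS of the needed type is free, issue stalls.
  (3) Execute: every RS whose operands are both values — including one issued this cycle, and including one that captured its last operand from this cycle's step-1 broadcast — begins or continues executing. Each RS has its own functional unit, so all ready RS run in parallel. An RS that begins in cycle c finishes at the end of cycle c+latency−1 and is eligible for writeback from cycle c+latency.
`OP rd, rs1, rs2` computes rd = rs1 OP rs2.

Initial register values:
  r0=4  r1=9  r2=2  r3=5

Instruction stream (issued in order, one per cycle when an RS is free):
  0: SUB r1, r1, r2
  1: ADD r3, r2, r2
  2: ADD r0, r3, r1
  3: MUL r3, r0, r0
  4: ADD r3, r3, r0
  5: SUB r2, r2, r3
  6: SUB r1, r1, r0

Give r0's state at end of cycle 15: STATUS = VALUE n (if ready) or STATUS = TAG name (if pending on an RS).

  c1: issue SUB r1<-Add1  regs: r0:4,r1:Add1,r2:2,r3:5
  c2: issue ADD r3<-Add2  regs: r0:4,r1:Add1,r2:2,r3:Add2
  c3: stall  regs: r0:4,r1:Add1,r2:2,r3:Add2
  c4: CDB Add1=7; issue ADD r0<-Add1  regs: r0:Add1,r1:7,r2:2,r3:Add2
  c5: CDB Add2=4; issue MUL r3<-Mul1  regs: r0:Add1,r1:7,r2:2,r3:Mul1
  c6: issue ADD r3<-Add2  regs: r0:Add1,r1:7,r2:2,r3:Add2
  c7: stall  regs: r0:Add1,r1:7,r2:2,r3:Add2
  c8: CDB Add1=11; issue SUB r2<-Add1  regs: r0:11,r1:7,r2:Add1,r3:Add2
  c9: stall  regs: r0:11,r1:7,r2:Add1,r3:Add2
  c10: stall  regs: r0:11,r1:7,r2:Add1,r3:Add2
  c11: stall  regs: r0:11,r1:7,r2:Add1,r3:Add2
  c12: stall  regs: r0:11,r1:7,r2:Add1,r3:Add2
  c13: CDB Mul1=121; stall  regs: r0:11,r1:7,r2:Add1,r3:Add2
  c14: stall  regs: r0:11,r1:7,r2:Add1,r3:Add2
  c15: stall  regs: r0:11,r1:7,r2:Add1,r3:Add2

STATUS = VALUE 11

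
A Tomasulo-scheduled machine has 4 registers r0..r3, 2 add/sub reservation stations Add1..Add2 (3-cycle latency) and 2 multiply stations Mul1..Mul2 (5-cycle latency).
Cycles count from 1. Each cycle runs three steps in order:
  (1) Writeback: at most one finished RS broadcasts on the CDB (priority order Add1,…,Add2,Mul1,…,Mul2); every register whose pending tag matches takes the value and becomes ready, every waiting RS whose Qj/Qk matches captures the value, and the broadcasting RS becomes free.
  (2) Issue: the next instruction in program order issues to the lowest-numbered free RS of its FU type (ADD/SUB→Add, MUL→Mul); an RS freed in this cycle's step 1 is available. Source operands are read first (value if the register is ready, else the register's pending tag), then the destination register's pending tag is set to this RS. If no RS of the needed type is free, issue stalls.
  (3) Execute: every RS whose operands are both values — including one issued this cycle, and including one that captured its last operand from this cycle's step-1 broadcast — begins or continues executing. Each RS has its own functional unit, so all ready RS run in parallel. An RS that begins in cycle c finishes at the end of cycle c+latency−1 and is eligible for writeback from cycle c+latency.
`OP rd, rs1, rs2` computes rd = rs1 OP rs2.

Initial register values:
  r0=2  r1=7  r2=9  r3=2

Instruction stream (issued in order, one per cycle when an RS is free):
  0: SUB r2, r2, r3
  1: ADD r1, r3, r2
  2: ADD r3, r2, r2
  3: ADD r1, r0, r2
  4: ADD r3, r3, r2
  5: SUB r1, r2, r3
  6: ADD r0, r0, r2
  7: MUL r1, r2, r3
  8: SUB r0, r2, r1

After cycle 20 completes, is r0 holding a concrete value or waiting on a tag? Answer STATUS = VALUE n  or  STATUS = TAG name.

cycle 1: issue SUB r2<-Add1 // r0:2,r1:7,r2:Add1,r3:2
cycle 2: issue ADD r1<-Add2 // r0:2,r1:Add2,r2:Add1,r3:2
cycle 3: stall // r0:2,r1:Add2,r2:Add1,r3:2
cycle 4: CDB Add1=7; issue ADD r3<-Add1 // r0:2,r1:Add2,r2:7,r3:Add1
cycle 5: stall // r0:2,r1:Add2,r2:7,r3:Add1
cycle 6: stall // r0:2,r1:Add2,r2:7,r3:Add1
cycle 7: CDB Add1=14; issue ADD r1<-Add1 // r0:2,r1:Add1,r2:7,r3:14
cycle 8: CDB Add2=9; issue ADD r3<-Add2 // r0:2,r1:Add1,r2:7,r3:Add2
cycle 9: stall // r0:2,r1:Add1,r2:7,r3:Add2
cycle 10: CDB Add1=9; issue SUB r1<-Add1 // r0:2,r1:Add1,r2:7,r3:Add2
cycle 11: CDB Add2=21; issue ADD r0<-Add2 // r0:Add2,r1:Add1,r2:7,r3:21
cycle 12: issue MUL r1<-Mul1 // r0:Add2,r1:Mul1,r2:7,r3:21
cycle 13: stall // r0:Add2,r1:Mul1,r2:7,r3:21
cycle 14: CDB Add1=-14; issue SUB r0<-Add1 // r0:Add1,r1:Mul1,r2:7,r3:21
cycle 15: CDB Add2=9 // r0:Add1,r1:Mul1,r2:7,r3:21
cycle 16: - // r0:Add1,r1:Mul1,r2:7,r3:21
cycle 17: CDB Mul1=147 // r0:Add1,r1:147,r2:7,r3:21
cycle 18: - // r0:Add1,r1:147,r2:7,r3:21
cycle 19: - // r0:Add1,r1:147,r2:7,r3:21
cycle 20: CDB Add1=-140 // r0:-140,r1:147,r2:7,r3:21

STATUS = VALUE -140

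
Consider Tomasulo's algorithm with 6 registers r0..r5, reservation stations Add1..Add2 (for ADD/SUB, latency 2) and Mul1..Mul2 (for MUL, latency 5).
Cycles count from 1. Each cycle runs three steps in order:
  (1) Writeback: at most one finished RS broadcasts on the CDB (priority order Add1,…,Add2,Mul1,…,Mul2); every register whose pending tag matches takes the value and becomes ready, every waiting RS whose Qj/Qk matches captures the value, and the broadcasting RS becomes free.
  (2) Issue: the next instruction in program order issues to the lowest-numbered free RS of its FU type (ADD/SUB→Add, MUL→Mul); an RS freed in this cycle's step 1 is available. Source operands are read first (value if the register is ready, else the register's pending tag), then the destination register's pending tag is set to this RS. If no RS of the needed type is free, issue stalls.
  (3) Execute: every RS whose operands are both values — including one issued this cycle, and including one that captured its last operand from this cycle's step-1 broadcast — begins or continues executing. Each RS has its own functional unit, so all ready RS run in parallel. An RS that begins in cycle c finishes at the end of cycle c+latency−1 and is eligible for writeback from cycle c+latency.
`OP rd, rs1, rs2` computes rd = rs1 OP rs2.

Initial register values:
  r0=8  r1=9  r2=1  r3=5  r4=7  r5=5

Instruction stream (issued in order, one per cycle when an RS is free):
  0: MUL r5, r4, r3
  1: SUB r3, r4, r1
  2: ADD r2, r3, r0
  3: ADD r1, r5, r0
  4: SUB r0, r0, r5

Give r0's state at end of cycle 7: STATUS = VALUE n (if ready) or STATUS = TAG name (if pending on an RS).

STATUS = TAG Add2

c1: issue MUL r5<-Mul1 | r0:8,r1:9,r2:1,r3:5,r4:7,r5:Mul1
c2: issue SUB r3<-Add1 | r0:8,r1:9,r2:1,r3:Add1,r4:7,r5:Mul1
c3: issue ADD r2<-Add2 | r0:8,r1:9,r2:Add2,r3:Add1,r4:7,r5:Mul1
c4: CDB Add1=-2; issue ADD r1<-Add1 | r0:8,r1:Add1,r2:Add2,r3:-2,r4:7,r5:Mul1
c5: stall | r0:8,r1:Add1,r2:Add2,r3:-2,r4:7,r5:Mul1
c6: CDB Add2=6; issue SUB r0<-Add2 | r0:Add2,r1:Add1,r2:6,r3:-2,r4:7,r5:Mul1
c7: CDB Mul1=35 | r0:Add2,r1:Add1,r2:6,r3:-2,r4:7,r5:35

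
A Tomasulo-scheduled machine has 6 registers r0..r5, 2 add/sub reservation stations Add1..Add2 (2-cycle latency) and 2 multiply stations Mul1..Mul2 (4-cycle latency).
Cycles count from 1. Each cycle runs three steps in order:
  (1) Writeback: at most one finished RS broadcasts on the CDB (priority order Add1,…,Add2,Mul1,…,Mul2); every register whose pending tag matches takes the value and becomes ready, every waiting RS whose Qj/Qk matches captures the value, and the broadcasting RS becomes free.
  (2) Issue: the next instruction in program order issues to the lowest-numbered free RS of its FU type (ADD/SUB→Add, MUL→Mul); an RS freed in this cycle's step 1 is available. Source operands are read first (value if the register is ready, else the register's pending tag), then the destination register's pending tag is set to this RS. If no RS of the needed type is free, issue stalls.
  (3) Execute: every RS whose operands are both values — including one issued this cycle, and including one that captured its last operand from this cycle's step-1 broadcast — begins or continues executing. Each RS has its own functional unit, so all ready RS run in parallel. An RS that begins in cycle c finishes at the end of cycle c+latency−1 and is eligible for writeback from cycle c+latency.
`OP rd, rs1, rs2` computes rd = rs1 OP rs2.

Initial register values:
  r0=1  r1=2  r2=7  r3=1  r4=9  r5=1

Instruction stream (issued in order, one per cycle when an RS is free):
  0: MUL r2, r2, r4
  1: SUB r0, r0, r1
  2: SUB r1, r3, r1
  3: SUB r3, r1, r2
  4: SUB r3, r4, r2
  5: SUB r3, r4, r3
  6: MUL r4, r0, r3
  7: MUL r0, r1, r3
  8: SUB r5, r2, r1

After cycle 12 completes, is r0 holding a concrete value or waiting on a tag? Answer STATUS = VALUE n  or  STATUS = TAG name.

c1: issue MUL r2<-Mul1 | r0:1,r1:2,r2:Mul1,r3:1,r4:9,r5:1
c2: issue SUB r0<-Add1 | r0:Add1,r1:2,r2:Mul1,r3:1,r4:9,r5:1
c3: issue SUB r1<-Add2 | r0:Add1,r1:Add2,r2:Mul1,r3:1,r4:9,r5:1
c4: CDB Add1=-1; issue SUB r3<-Add1 | r0:-1,r1:Add2,r2:Mul1,r3:Add1,r4:9,r5:1
c5: CDB Add2=-1; issue SUB r3<-Add2 | r0:-1,r1:-1,r2:Mul1,r3:Add2,r4:9,r5:1
c6: CDB Mul1=63; stall | r0:-1,r1:-1,r2:63,r3:Add2,r4:9,r5:1
c7: stall | r0:-1,r1:-1,r2:63,r3:Add2,r4:9,r5:1
c8: CDB Add1=-64; issue SUB r3<-Add1 | r0:-1,r1:-1,r2:63,r3:Add1,r4:9,r5:1
c9: CDB Add2=-54; issue MUL r4<-Mul1 | r0:-1,r1:-1,r2:63,r3:Add1,r4:Mul1,r5:1
c10: issue MUL r0<-Mul2 | r0:Mul2,r1:-1,r2:63,r3:Add1,r4:Mul1,r5:1
c11: CDB Add1=63; issue SUB r5<-Add1 | r0:Mul2,r1:-1,r2:63,r3:63,r4:Mul1,r5:Add1
c12: - | r0:Mul2,r1:-1,r2:63,r3:63,r4:Mul1,r5:Add1

STATUS = TAG Mul2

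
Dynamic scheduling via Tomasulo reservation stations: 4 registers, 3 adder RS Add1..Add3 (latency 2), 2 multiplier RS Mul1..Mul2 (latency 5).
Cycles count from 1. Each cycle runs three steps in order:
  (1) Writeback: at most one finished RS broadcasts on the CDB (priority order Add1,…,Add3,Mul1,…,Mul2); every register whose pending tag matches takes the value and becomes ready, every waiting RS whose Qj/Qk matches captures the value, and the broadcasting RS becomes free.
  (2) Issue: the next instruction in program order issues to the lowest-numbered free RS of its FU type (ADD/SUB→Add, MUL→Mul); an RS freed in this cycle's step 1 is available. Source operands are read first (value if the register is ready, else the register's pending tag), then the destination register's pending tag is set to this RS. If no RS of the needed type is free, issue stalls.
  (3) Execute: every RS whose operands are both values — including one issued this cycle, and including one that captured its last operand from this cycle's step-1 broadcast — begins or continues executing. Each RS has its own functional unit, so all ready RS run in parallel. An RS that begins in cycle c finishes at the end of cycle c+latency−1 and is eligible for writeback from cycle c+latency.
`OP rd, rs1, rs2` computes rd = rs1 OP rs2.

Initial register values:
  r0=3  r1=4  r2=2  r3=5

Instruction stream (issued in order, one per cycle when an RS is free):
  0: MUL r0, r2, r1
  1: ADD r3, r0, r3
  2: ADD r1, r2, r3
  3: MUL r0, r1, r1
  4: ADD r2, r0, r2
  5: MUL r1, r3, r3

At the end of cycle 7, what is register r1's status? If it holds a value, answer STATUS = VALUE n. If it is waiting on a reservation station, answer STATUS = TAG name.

STATUS = TAG Mul1

cycle 1: issue MUL r0<-Mul1 // r0:Mul1,r1:4,r2:2,r3:5
cycle 2: issue ADD r3<-Add1 // r0:Mul1,r1:4,r2:2,r3:Add1
cycle 3: issue ADD r1<-Add2 // r0:Mul1,r1:Add2,r2:2,r3:Add1
cycle 4: issue MUL r0<-Mul2 // r0:Mul2,r1:Add2,r2:2,r3:Add1
cycle 5: issue ADD r2<-Add3 // r0:Mul2,r1:Add2,r2:Add3,r3:Add1
cycle 6: CDB Mul1=8; issue MUL r1<-Mul1 // r0:Mul2,r1:Mul1,r2:Add3,r3:Add1
cycle 7: - // r0:Mul2,r1:Mul1,r2:Add3,r3:Add1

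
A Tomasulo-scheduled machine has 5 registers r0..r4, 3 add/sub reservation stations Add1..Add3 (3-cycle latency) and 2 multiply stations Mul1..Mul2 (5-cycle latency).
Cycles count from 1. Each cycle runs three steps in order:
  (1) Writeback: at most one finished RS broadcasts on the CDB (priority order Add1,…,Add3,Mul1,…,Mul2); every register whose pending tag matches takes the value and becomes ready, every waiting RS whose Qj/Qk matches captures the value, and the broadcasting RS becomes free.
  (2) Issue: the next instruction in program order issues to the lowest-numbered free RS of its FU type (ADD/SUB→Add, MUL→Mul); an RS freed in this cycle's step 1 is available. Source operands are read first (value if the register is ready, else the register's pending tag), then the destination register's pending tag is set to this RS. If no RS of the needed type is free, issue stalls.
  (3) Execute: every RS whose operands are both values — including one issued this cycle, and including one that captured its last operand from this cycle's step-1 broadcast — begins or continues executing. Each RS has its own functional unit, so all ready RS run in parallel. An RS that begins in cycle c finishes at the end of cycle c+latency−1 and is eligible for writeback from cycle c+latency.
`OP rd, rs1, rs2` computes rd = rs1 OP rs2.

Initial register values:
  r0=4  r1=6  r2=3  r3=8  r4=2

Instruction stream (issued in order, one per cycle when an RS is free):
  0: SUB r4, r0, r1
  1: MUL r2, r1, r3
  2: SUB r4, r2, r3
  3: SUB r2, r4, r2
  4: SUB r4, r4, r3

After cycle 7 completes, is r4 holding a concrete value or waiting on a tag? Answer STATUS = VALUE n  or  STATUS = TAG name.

cycle 1: issue SUB r4<-Add1 // r0:4,r1:6,r2:3,r3:8,r4:Add1
cycle 2: issue MUL r2<-Mul1 // r0:4,r1:6,r2:Mul1,r3:8,r4:Add1
cycle 3: issue SUB r4<-Add2 // r0:4,r1:6,r2:Mul1,r3:8,r4:Add2
cycle 4: CDB Add1=-2; issue SUB r2<-Add1 // r0:4,r1:6,r2:Add1,r3:8,r4:Add2
cycle 5: issue SUB r4<-Add3 // r0:4,r1:6,r2:Add1,r3:8,r4:Add3
cycle 6: - // r0:4,r1:6,r2:Add1,r3:8,r4:Add3
cycle 7: CDB Mul1=48 // r0:4,r1:6,r2:Add1,r3:8,r4:Add3

STATUS = TAG Add3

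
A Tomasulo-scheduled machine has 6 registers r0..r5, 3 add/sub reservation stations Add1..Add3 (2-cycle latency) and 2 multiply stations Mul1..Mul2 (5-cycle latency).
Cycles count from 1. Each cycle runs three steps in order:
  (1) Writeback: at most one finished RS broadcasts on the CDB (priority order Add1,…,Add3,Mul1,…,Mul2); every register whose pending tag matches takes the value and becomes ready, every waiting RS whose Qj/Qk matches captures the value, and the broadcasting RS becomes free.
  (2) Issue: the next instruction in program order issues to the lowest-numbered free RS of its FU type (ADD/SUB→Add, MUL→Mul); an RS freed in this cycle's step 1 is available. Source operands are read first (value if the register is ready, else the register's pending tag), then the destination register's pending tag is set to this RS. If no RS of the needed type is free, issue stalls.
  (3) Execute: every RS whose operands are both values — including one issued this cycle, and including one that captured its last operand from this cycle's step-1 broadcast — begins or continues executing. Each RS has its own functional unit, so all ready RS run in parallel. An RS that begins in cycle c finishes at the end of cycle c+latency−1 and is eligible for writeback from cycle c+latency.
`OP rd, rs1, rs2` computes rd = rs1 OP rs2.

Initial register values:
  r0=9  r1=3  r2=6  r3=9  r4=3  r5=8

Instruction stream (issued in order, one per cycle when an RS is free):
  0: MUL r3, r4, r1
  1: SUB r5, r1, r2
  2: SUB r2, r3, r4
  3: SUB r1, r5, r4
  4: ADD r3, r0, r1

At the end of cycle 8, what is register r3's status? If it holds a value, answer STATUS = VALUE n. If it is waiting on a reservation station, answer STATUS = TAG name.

c1: issue MUL r3<-Mul1 | r0:9,r1:3,r2:6,r3:Mul1,r4:3,r5:8
c2: issue SUB r5<-Add1 | r0:9,r1:3,r2:6,r3:Mul1,r4:3,r5:Add1
c3: issue SUB r2<-Add2 | r0:9,r1:3,r2:Add2,r3:Mul1,r4:3,r5:Add1
c4: CDB Add1=-3; issue SUB r1<-Add1 | r0:9,r1:Add1,r2:Add2,r3:Mul1,r4:3,r5:-3
c5: issue ADD r3<-Add3 | r0:9,r1:Add1,r2:Add2,r3:Add3,r4:3,r5:-3
c6: CDB Add1=-6 | r0:9,r1:-6,r2:Add2,r3:Add3,r4:3,r5:-3
c7: CDB Mul1=9 | r0:9,r1:-6,r2:Add2,r3:Add3,r4:3,r5:-3
c8: CDB Add3=3 | r0:9,r1:-6,r2:Add2,r3:3,r4:3,r5:-3

STATUS = VALUE 3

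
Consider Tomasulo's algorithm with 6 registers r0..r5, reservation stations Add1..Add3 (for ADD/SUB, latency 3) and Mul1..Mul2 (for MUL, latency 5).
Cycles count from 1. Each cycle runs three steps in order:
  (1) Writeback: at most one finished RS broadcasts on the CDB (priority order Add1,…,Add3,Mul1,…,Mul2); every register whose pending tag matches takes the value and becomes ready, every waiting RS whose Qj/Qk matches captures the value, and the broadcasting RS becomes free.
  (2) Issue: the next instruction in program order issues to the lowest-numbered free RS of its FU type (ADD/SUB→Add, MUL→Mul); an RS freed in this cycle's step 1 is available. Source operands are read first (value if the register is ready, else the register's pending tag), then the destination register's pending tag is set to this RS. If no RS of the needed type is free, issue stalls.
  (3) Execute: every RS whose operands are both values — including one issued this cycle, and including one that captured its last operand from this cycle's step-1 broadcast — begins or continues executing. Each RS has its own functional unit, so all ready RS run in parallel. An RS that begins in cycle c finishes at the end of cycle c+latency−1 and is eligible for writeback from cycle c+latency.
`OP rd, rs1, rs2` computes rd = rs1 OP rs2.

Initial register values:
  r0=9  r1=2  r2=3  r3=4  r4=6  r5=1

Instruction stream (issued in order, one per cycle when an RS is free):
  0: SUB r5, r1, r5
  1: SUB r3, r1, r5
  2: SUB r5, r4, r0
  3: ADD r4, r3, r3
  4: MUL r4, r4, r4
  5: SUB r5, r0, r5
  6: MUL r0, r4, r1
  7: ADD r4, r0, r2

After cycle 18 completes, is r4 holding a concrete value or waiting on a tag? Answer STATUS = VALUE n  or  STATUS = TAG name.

c1: issue SUB r5<-Add1 | r0:9,r1:2,r2:3,r3:4,r4:6,r5:Add1
c2: issue SUB r3<-Add2 | r0:9,r1:2,r2:3,r3:Add2,r4:6,r5:Add1
c3: issue SUB r5<-Add3 | r0:9,r1:2,r2:3,r3:Add2,r4:6,r5:Add3
c4: CDB Add1=1; issue ADD r4<-Add1 | r0:9,r1:2,r2:3,r3:Add2,r4:Add1,r5:Add3
c5: issue MUL r4<-Mul1 | r0:9,r1:2,r2:3,r3:Add2,r4:Mul1,r5:Add3
c6: CDB Add3=-3; issue SUB r5<-Add3 | r0:9,r1:2,r2:3,r3:Add2,r4:Mul1,r5:Add3
c7: CDB Add2=1; issue MUL r0<-Mul2 | r0:Mul2,r1:2,r2:3,r3:1,r4:Mul1,r5:Add3
c8: issue ADD r4<-Add2 | r0:Mul2,r1:2,r2:3,r3:1,r4:Add2,r5:Add3
c9: CDB Add3=12 | r0:Mul2,r1:2,r2:3,r3:1,r4:Add2,r5:12
c10: CDB Add1=2 | r0:Mul2,r1:2,r2:3,r3:1,r4:Add2,r5:12
c11: - | r0:Mul2,r1:2,r2:3,r3:1,r4:Add2,r5:12
c12: - | r0:Mul2,r1:2,r2:3,r3:1,r4:Add2,r5:12
c13: - | r0:Mul2,r1:2,r2:3,r3:1,r4:Add2,r5:12
c14: - | r0:Mul2,r1:2,r2:3,r3:1,r4:Add2,r5:12
c15: CDB Mul1=4 | r0:Mul2,r1:2,r2:3,r3:1,r4:Add2,r5:12
c16: - | r0:Mul2,r1:2,r2:3,r3:1,r4:Add2,r5:12
c17: - | r0:Mul2,r1:2,r2:3,r3:1,r4:Add2,r5:12
c18: - | r0:Mul2,r1:2,r2:3,r3:1,r4:Add2,r5:12

STATUS = TAG Add2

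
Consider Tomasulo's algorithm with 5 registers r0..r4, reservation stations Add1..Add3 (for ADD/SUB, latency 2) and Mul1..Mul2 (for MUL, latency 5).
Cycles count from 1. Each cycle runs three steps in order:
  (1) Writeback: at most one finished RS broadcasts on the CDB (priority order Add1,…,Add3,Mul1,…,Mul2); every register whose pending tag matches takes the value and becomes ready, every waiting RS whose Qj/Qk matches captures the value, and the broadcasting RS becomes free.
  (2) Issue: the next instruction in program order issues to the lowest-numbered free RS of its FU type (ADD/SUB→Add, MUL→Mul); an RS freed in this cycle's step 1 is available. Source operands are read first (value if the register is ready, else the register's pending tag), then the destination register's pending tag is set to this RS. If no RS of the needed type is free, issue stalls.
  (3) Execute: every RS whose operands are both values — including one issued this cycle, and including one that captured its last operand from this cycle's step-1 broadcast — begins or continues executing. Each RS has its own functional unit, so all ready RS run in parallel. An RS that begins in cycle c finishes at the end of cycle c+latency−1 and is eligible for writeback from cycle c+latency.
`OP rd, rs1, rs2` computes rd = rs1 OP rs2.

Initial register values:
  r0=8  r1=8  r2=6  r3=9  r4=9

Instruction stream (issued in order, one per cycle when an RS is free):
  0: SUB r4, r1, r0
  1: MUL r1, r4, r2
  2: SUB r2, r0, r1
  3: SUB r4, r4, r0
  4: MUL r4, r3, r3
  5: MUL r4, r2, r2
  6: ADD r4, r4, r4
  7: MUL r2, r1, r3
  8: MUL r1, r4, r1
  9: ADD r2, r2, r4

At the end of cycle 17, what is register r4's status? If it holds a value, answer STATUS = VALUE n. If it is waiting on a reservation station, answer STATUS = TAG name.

  c1: issue SUB r4<-Add1  regs: r0:8,r1:8,r2:6,r3:9,r4:Add1
  c2: issue MUL r1<-Mul1  regs: r0:8,r1:Mul1,r2:6,r3:9,r4:Add1
  c3: CDB Add1=0; issue SUB r2<-Add1  regs: r0:8,r1:Mul1,r2:Add1,r3:9,r4:0
  c4: issue SUB r4<-Add2  regs: r0:8,r1:Mul1,r2:Add1,r3:9,r4:Add2
  c5: issue MUL r4<-Mul2  regs: r0:8,r1:Mul1,r2:Add1,r3:9,r4:Mul2
  c6: CDB Add2=-8; stall  regs: r0:8,r1:Mul1,r2:Add1,r3:9,r4:Mul2
  c7: stall  regs: r0:8,r1:Mul1,r2:Add1,r3:9,r4:Mul2
  c8: CDB Mul1=0; issue MUL r4<-Mul1  regs: r0:8,r1:0,r2:Add1,r3:9,r4:Mul1
  c9: issue ADD r4<-Add2  regs: r0:8,r1:0,r2:Add1,r3:9,r4:Add2
  c10: CDB Add1=8; stall  regs: r0:8,r1:0,r2:8,r3:9,r4:Add2
  c11: CDB Mul2=81; issue MUL r2<-Mul2  regs: r0:8,r1:0,r2:Mul2,r3:9,r4:Add2
  c12: stall  regs: r0:8,r1:0,r2:Mul2,r3:9,r4:Add2
  c13: stall  regs: r0:8,r1:0,r2:Mul2,r3:9,r4:Add2
  c14: stall  regs: r0:8,r1:0,r2:Mul2,r3:9,r4:Add2
  c15: CDB Mul1=64; issue MUL r1<-Mul1  regs: r0:8,r1:Mul1,r2:Mul2,r3:9,r4:Add2
  c16: CDB Mul2=0; issue ADD r2<-Add1  regs: r0:8,r1:Mul1,r2:Add1,r3:9,r4:Add2
  c17: CDB Add2=128  regs: r0:8,r1:Mul1,r2:Add1,r3:9,r4:128

STATUS = VALUE 128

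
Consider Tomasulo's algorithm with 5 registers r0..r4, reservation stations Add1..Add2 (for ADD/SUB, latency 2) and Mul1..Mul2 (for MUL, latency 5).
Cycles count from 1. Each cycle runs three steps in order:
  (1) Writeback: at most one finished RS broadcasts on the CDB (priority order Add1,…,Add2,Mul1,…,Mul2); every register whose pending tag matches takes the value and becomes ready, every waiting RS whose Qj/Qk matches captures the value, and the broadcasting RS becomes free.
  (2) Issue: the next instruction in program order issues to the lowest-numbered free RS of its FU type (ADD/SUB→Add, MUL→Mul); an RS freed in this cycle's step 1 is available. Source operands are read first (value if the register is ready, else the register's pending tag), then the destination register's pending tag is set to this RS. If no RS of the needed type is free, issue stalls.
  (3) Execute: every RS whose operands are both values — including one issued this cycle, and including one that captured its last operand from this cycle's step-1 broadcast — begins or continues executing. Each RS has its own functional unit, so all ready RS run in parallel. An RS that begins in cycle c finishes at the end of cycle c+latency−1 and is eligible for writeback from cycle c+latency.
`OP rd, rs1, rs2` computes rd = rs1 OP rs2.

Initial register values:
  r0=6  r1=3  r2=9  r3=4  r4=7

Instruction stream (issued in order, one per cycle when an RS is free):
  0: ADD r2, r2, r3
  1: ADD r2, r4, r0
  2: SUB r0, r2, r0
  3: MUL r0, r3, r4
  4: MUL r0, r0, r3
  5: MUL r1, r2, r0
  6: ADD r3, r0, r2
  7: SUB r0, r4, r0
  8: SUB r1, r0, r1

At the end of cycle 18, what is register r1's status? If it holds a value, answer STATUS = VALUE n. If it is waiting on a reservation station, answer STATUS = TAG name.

STATUS = TAG Add1

cycle 1: issue ADD r2<-Add1 // r0:6,r1:3,r2:Add1,r3:4,r4:7
cycle 2: issue ADD r2<-Add2 // r0:6,r1:3,r2:Add2,r3:4,r4:7
cycle 3: CDB Add1=13; issue SUB r0<-Add1 // r0:Add1,r1:3,r2:Add2,r3:4,r4:7
cycle 4: CDB Add2=13; issue MUL r0<-Mul1 // r0:Mul1,r1:3,r2:13,r3:4,r4:7
cycle 5: issue MUL r0<-Mul2 // r0:Mul2,r1:3,r2:13,r3:4,r4:7
cycle 6: CDB Add1=7; stall // r0:Mul2,r1:3,r2:13,r3:4,r4:7
cycle 7: stall // r0:Mul2,r1:3,r2:13,r3:4,r4:7
cycle 8: stall // r0:Mul2,r1:3,r2:13,r3:4,r4:7
cycle 9: CDB Mul1=28; issue MUL r1<-Mul1 // r0:Mul2,r1:Mul1,r2:13,r3:4,r4:7
cycle 10: issue ADD r3<-Add1 // r0:Mul2,r1:Mul1,r2:13,r3:Add1,r4:7
cycle 11: issue SUB r0<-Add2 // r0:Add2,r1:Mul1,r2:13,r3:Add1,r4:7
cycle 12: stall // r0:Add2,r1:Mul1,r2:13,r3:Add1,r4:7
cycle 13: stall // r0:Add2,r1:Mul1,r2:13,r3:Add1,r4:7
cycle 14: CDB Mul2=112; stall // r0:Add2,r1:Mul1,r2:13,r3:Add1,r4:7
cycle 15: stall // r0:Add2,r1:Mul1,r2:13,r3:Add1,r4:7
cycle 16: CDB Add1=125; issue SUB r1<-Add1 // r0:Add2,r1:Add1,r2:13,r3:125,r4:7
cycle 17: CDB Add2=-105 // r0:-105,r1:Add1,r2:13,r3:125,r4:7
cycle 18: - // r0:-105,r1:Add1,r2:13,r3:125,r4:7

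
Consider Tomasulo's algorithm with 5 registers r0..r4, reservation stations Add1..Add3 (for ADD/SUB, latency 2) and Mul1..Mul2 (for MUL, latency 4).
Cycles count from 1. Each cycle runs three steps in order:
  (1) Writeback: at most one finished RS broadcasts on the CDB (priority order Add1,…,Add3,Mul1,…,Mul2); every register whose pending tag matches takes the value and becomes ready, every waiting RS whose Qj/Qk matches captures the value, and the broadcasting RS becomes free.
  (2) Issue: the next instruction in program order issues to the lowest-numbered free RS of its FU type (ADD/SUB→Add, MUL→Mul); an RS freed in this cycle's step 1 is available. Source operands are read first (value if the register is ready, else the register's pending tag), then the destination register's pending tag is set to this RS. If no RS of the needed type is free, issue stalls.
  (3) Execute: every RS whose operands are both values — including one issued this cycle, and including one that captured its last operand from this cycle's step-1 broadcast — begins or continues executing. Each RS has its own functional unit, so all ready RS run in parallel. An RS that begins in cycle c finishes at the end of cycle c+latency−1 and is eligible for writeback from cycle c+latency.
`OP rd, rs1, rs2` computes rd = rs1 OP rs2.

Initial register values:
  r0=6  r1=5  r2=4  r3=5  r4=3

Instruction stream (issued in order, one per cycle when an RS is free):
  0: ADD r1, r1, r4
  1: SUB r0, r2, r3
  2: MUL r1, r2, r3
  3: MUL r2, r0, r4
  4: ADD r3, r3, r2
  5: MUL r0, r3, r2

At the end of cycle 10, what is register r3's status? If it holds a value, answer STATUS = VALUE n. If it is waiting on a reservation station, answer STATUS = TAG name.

  c1: issue ADD r1<-Add1  regs: r0:6,r1:Add1,r2:4,r3:5,r4:3
  c2: issue SUB r0<-Add2  regs: r0:Add2,r1:Add1,r2:4,r3:5,r4:3
  c3: CDB Add1=8; issue MUL r1<-Mul1  regs: r0:Add2,r1:Mul1,r2:4,r3:5,r4:3
  c4: CDB Add2=-1; issue MUL r2<-Mul2  regs: r0:-1,r1:Mul1,r2:Mul2,r3:5,r4:3
  c5: issue ADD r3<-Add1  regs: r0:-1,r1:Mul1,r2:Mul2,r3:Add1,r4:3
  c6: stall  regs: r0:-1,r1:Mul1,r2:Mul2,r3:Add1,r4:3
  c7: CDB Mul1=20; issue MUL r0<-Mul1  regs: r0:Mul1,r1:20,r2:Mul2,r3:Add1,r4:3
  c8: CDB Mul2=-3  regs: r0:Mul1,r1:20,r2:-3,r3:Add1,r4:3
  c9: -  regs: r0:Mul1,r1:20,r2:-3,r3:Add1,r4:3
  c10: CDB Add1=2  regs: r0:Mul1,r1:20,r2:-3,r3:2,r4:3

STATUS = VALUE 2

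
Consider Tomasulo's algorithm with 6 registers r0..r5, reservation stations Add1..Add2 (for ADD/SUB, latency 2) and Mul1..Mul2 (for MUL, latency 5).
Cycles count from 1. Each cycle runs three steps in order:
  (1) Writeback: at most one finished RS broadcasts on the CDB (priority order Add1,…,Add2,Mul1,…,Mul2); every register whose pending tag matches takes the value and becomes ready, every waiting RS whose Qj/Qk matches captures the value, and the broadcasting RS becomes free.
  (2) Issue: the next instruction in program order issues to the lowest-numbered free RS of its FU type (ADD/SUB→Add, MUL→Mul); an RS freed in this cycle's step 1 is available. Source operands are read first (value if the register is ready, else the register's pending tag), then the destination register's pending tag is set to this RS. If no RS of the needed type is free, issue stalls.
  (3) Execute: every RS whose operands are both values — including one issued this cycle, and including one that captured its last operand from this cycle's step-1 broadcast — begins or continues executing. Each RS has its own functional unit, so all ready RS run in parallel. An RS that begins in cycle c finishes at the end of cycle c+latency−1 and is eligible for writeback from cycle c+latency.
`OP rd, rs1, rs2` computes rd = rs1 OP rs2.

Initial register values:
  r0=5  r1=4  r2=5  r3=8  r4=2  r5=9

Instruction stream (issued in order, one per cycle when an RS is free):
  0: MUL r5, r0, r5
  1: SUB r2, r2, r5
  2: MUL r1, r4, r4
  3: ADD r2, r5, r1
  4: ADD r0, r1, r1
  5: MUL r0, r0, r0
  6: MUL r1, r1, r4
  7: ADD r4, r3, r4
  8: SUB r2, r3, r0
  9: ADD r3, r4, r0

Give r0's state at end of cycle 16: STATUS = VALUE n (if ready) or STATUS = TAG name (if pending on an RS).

cycle 1: issue MUL r5<-Mul1 // r0:5,r1:4,r2:5,r3:8,r4:2,r5:Mul1
cycle 2: issue SUB r2<-Add1 // r0:5,r1:4,r2:Add1,r3:8,r4:2,r5:Mul1
cycle 3: issue MUL r1<-Mul2 // r0:5,r1:Mul2,r2:Add1,r3:8,r4:2,r5:Mul1
cycle 4: issue ADD r2<-Add2 // r0:5,r1:Mul2,r2:Add2,r3:8,r4:2,r5:Mul1
cycle 5: stall // r0:5,r1:Mul2,r2:Add2,r3:8,r4:2,r5:Mul1
cycle 6: CDB Mul1=45; stall // r0:5,r1:Mul2,r2:Add2,r3:8,r4:2,r5:45
cycle 7: stall // r0:5,r1:Mul2,r2:Add2,r3:8,r4:2,r5:45
cycle 8: CDB Add1=-40; issue ADD r0<-Add1 // r0:Add1,r1:Mul2,r2:Add2,r3:8,r4:2,r5:45
cycle 9: CDB Mul2=4; issue MUL r0<-Mul1 // r0:Mul1,r1:4,r2:Add2,r3:8,r4:2,r5:45
cycle 10: issue MUL r1<-Mul2 // r0:Mul1,r1:Mul2,r2:Add2,r3:8,r4:2,r5:45
cycle 11: CDB Add1=8; issue ADD r4<-Add1 // r0:Mul1,r1:Mul2,r2:Add2,r3:8,r4:Add1,r5:45
cycle 12: CDB Add2=49; issue SUB r2<-Add2 // r0:Mul1,r1:Mul2,r2:Add2,r3:8,r4:Add1,r5:45
cycle 13: CDB Add1=10; issue ADD r3<-Add1 // r0:Mul1,r1:Mul2,r2:Add2,r3:Add1,r4:10,r5:45
cycle 14: - // r0:Mul1,r1:Mul2,r2:Add2,r3:Add1,r4:10,r5:45
cycle 15: CDB Mul2=8 // r0:Mul1,r1:8,r2:Add2,r3:Add1,r4:10,r5:45
cycle 16: CDB Mul1=64 // r0:64,r1:8,r2:Add2,r3:Add1,r4:10,r5:45

STATUS = VALUE 64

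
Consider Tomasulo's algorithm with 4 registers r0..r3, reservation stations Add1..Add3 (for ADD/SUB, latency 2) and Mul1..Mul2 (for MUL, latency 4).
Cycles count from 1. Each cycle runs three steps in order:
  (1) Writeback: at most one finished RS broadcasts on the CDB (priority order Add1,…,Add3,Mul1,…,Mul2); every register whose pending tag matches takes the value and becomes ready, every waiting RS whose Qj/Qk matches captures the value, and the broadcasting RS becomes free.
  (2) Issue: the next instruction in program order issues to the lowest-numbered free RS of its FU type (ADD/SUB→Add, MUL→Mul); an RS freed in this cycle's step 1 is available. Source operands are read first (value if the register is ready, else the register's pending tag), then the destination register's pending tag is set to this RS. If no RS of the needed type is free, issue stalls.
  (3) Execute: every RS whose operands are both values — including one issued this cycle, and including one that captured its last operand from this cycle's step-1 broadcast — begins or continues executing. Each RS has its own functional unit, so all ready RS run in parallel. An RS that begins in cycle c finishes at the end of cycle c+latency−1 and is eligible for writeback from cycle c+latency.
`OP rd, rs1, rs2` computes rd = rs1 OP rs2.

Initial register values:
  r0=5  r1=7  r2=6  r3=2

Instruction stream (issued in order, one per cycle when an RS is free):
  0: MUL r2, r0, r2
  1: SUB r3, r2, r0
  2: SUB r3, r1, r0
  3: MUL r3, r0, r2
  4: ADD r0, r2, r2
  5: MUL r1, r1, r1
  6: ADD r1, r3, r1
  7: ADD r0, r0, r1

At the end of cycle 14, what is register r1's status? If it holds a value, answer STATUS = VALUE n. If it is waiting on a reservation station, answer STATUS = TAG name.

STATUS = VALUE 199

c1: issue MUL r2<-Mul1 | r0:5,r1:7,r2:Mul1,r3:2
c2: issue SUB r3<-Add1 | r0:5,r1:7,r2:Mul1,r3:Add1
c3: issue SUB r3<-Add2 | r0:5,r1:7,r2:Mul1,r3:Add2
c4: issue MUL r3<-Mul2 | r0:5,r1:7,r2:Mul1,r3:Mul2
c5: CDB Add2=2; issue ADD r0<-Add2 | r0:Add2,r1:7,r2:Mul1,r3:Mul2
c6: CDB Mul1=30; issue MUL r1<-Mul1 | r0:Add2,r1:Mul1,r2:30,r3:Mul2
c7: issue ADD r1<-Add3 | r0:Add2,r1:Add3,r2:30,r3:Mul2
c8: CDB Add1=25; issue ADD r0<-Add1 | r0:Add1,r1:Add3,r2:30,r3:Mul2
c9: CDB Add2=60 | r0:Add1,r1:Add3,r2:30,r3:Mul2
c10: CDB Mul1=49 | r0:Add1,r1:Add3,r2:30,r3:Mul2
c11: CDB Mul2=150 | r0:Add1,r1:Add3,r2:30,r3:150
c12: - | r0:Add1,r1:Add3,r2:30,r3:150
c13: CDB Add3=199 | r0:Add1,r1:199,r2:30,r3:150
c14: - | r0:Add1,r1:199,r2:30,r3:150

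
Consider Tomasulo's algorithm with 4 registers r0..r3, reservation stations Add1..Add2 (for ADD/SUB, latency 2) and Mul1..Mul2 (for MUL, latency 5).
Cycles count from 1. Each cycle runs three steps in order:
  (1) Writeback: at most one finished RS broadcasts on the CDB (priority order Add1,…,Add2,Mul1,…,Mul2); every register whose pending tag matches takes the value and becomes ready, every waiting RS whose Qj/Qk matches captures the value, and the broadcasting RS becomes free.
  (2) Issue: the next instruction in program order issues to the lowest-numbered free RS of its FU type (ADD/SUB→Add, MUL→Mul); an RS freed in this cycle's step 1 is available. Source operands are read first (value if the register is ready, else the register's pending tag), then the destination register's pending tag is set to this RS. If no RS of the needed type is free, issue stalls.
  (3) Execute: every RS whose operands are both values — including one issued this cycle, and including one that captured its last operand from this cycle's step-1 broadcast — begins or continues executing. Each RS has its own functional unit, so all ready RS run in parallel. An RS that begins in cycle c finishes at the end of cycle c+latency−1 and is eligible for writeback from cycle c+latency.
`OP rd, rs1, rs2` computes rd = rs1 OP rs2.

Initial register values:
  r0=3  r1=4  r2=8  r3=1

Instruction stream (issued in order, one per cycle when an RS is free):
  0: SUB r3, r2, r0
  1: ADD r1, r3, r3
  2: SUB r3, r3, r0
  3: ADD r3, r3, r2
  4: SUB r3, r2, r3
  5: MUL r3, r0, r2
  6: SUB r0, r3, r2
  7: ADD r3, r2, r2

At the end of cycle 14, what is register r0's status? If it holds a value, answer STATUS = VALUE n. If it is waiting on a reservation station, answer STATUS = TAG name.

cycle 1: issue SUB r3<-Add1 // r0:3,r1:4,r2:8,r3:Add1
cycle 2: issue ADD r1<-Add2 // r0:3,r1:Add2,r2:8,r3:Add1
cycle 3: CDB Add1=5; issue SUB r3<-Add1 // r0:3,r1:Add2,r2:8,r3:Add1
cycle 4: stall // r0:3,r1:Add2,r2:8,r3:Add1
cycle 5: CDB Add1=2; issue ADD r3<-Add1 // r0:3,r1:Add2,r2:8,r3:Add1
cycle 6: CDB Add2=10; issue SUB r3<-Add2 // r0:3,r1:10,r2:8,r3:Add2
cycle 7: CDB Add1=10; issue MUL r3<-Mul1 // r0:3,r1:10,r2:8,r3:Mul1
cycle 8: issue SUB r0<-Add1 // r0:Add1,r1:10,r2:8,r3:Mul1
cycle 9: CDB Add2=-2; issue ADD r3<-Add2 // r0:Add1,r1:10,r2:8,r3:Add2
cycle 10: - // r0:Add1,r1:10,r2:8,r3:Add2
cycle 11: CDB Add2=16 // r0:Add1,r1:10,r2:8,r3:16
cycle 12: CDB Mul1=24 // r0:Add1,r1:10,r2:8,r3:16
cycle 13: - // r0:Add1,r1:10,r2:8,r3:16
cycle 14: CDB Add1=16 // r0:16,r1:10,r2:8,r3:16

STATUS = VALUE 16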